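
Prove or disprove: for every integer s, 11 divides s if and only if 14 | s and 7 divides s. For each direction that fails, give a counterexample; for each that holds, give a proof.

[⇒] This fails: take s = 11. Certainly 11 ∣ 11, but 14 ∤ 11.

[⇐] This fails: take s = 14. Both 14 ∣ 14 and 7 ∣ 14, yet 14 is not a multiple of 11 (since 14 = 1·11 + 3), so 11 ∤ 14.

Both directions fail.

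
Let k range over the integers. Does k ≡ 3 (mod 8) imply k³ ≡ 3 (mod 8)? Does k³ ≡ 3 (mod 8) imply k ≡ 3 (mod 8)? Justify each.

Equivalent; both directions hold.

(←) For the converse, argue contrapositively. If k ≢ 3 (mod 8), then k is congruent to one of 0, 1, 2, 4, 5, 6, 7 modulo 8, and these give k³ ≡ 0, 1, 0, 0, 5, 0, 7 respectively — never 3.

(→) Suppose k ≡ 3 (mod 8). Write k = 8j + 3. Then (8j + 3)³ = 512j³ + 576j² + 216j + 27 = 8(64j³ + 72j² + 27j + 3) + 3, so k³ ≡ 3 (mod 8).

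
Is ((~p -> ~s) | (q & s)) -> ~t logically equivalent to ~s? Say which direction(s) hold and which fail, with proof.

[⇒] This fails. Under s = T, t = F, p = F, q = F, the left side is true but the right side is false.

[⇐] This fails. Under s = F, t = T, p = F, q = F, the left side is false but the right side is true.

Both directions fail.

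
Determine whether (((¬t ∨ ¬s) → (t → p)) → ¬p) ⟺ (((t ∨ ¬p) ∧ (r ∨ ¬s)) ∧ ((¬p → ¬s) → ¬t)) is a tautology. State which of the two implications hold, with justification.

(⟹) This fails. Under p = F, r = F, s = T, t = F, the left side is true but the right side is false.

(⟸) Assume the antecedent. If p is true, the antecedent cannot hold. If p is false, ((¬t ∨ ¬s) → (t → p)) → ¬p reduces to true regardless of the other variables. Either way ((¬t ∨ ¬s) → (t → p)) → ¬p holds.

The forward direction fails; the converse holds.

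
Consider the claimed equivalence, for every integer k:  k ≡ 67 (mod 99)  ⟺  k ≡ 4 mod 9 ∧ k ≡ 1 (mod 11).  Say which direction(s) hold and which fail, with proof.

The biconditional holds.

[⇒] Suppose k ≡ 67 (mod 99); write k = 99j + 67. Since 9 ∣ 99, reducing mod 9 gives k ≡ 67 ≡ 4 (mod 9); since 11 ∣ 99, reducing mod 11 gives k ≡ 67 ≡ 1 (mod 11).

[⇐] Conversely, if k ≡ 4 (mod 9) and k ≡ 1 (mod 11), then by the Chinese remainder theorem k ≡ 67 (mod 99). This is exactly k ≡ 67 (mod 99).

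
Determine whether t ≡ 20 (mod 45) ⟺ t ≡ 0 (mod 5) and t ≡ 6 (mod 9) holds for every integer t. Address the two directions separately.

Neither implication holds.

(⇒) This fails: t = 20 gives 20 ≡ 20 (mod 45) but 20 ≡ 2 (mod 9), so the conjunction on the right does not hold.

(⇐) This fails: t = 15 satisfies both congruences on the right (15 ≡ 0 mod 5 and 15 ≡ 6 mod 9) yet 15 ≡ 15 (mod 45), not 20.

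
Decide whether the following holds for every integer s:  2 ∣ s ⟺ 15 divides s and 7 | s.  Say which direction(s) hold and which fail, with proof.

Neither direction holds.

Forward direction. This fails: take s = 2. Certainly 2 ∣ 2, but 15 ∤ 2.

Converse. This fails: take s = 105. Both 15 ∣ 105 and 7 ∣ 105, yet 105 is not a multiple of 2 (since 105 = 52·2 + 1), so 2 ∤ 105.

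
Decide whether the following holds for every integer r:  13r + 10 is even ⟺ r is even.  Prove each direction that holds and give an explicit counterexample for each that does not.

(→) Suppose 13r + 10 is even. Since 13 is odd, 13r and r have the same parity, so 13r + 10 ≡ r + 10 (mod 2). As 10 is even, 13r + 10 is even exactly when r is even. Thus r is even.

(←) Conversely, suppose r is even; write r = 2j. Then 13r + 10 = 13·(2j) + 10 = 2·13j + 10, which is even.

Both directions hold; the statement is true.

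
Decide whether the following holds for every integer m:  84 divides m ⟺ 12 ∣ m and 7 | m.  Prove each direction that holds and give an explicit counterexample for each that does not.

(⇒) If 84 ∣ m, write m = 84q. Since 84 = 7·12, m = 12·(7q), so 12 ∣ m; and since 84 = 12·7, m = 7·(12q), so 7 ∣ m.

(⇐) Suppose 12 ∣ m and 7 ∣ m. Any common multiple of 12 and 7 is a multiple of their lcm; here gcd(12, 7) = 1, so lcm(12, 7) = 12·7 = 84, so 84 ∣ m.

Both directions hold; the statement is true.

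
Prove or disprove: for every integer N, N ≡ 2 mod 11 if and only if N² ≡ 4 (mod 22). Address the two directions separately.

[⇒] This fails: take N = 13. Then 13 ≡ 2 (mod 11), but 13² = 169 ≡ 15 (mod 22), not 4.

[⇐] This fails: take N = 20. Then 20² = 400 ≡ 4 (mod 22), yet 20 ≡ 9 (mod 11), not 2.

(⇒) fails and (⇐) fails.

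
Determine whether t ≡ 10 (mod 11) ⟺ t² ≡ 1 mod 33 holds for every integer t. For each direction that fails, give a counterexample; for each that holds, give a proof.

(⇒) This fails: take t = 21. Then 21 ≡ 10 (mod 11), but 21² = 441 ≡ 12 (mod 33), not 1.

(⇐) This fails: take t = 1. Then 1² = 1 ≡ 1 (mod 33), yet 1 ≡ 1 (mod 11), not 10.

(⇒) fails and (⇐) fails.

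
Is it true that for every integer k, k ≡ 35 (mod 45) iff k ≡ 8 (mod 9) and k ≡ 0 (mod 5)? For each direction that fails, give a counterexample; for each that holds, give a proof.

(⟹) Suppose k ≡ 35 (mod 45); write k = 45j + 35. Since 9 ∣ 45, reducing mod 9 gives k ≡ 35 ≡ 8 (mod 9); since 5 ∣ 45, reducing mod 5 gives k ≡ 35 ≡ 0 (mod 5).

(⟸) Conversely, if k ≡ 8 (mod 9) and k ≡ 0 (mod 5), then by the Chinese remainder theorem k ≡ 35 (mod 45). This is exactly k ≡ 35 (mod 45).

Both directions hold.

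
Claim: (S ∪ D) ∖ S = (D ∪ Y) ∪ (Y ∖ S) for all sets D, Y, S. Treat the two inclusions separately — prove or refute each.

(⊆) holds; (⊇) fails.

(⟸) This inclusion fails. Take D = ∅, Y = {1}, S = ∅; then 1 ∈ (D ∪ Y) ∪ (Y ∖ S) but 1 ∉ (S ∪ D) ∖ S.

(⟹) Let x ∈ (S ∪ D) ∖ S. Then either x ∈ D and x ∉ Y, S; or x ∈ D ∩ Y and x ∉ S. In each case x ∈ (D ∪ Y) ∪ (Y ∖ S), so (S ∪ D) ∖ S ⊆ (D ∪ Y) ∪ (Y ∖ S).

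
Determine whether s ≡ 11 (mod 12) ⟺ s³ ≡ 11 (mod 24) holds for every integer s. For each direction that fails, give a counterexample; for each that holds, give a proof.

Only the reverse direction holds.

[⇒] This fails: take s = 23. Then 23 ≡ 11 (mod 12), but 23³ = 12167 ≡ 23 (mod 24), not 11.

[⇐] Conversely, the residues r modulo 24 with r³ ≡ 11 (mod 24) are exactly {11}, and each is ≡ 11 (mod 12).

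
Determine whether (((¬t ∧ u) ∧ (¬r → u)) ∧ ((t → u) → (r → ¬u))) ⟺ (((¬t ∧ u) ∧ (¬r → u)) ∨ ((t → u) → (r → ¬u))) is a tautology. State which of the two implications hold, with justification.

[⇐] This fails. Under u = F, r = F, t = F, the left side is false but the right side is true.

[⇒] Assume the antecedent. If u is true, the antecedent forces (u = T, r = F, t = F), and the consequent holds there. If u is false, the antecedent cannot hold. Either way the consequent holds.

(⇒) holds; (⇐) fails.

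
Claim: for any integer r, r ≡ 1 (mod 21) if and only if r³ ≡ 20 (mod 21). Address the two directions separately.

(→) This fails: take r = 1. Then 1 ≡ 1 (mod 21), but 1³ = 1 ≡ 1 (mod 21), not 20.

(←) This fails: take r = 5. Then 5³ = 125 ≡ 20 (mod 21), yet 5 ≡ 5 (mod 21), not 1.

Neither direction holds.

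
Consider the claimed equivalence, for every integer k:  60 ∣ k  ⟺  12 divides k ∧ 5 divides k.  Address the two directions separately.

Equivalent; both directions hold.

(⇐) Suppose 12 ∣ k and 5 ∣ k. Any common multiple of 12 and 5 is a multiple of their lcm; here gcd(12, 5) = 1, so lcm(12, 5) = 12·5 = 60, so 60 ∣ k.

(⇒) If 60 ∣ k, write k = 60q. Since 60 = 5·12, k = 12·(5q), so 12 ∣ k; and since 60 = 12·5, k = 5·(12q), so 5 ∣ k.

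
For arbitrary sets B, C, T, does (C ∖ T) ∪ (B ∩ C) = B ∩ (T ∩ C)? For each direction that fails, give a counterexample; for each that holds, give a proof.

(⊆) This inclusion fails. Take B = ∅, C = {1}, T = ∅; then 1 ∈ (C ∖ T) ∪ (B ∩ C) but 1 ∉ B ∩ (T ∩ C).

(⊇) Let x ∈ B ∩ (T ∩ C). Then x ∈ B ∩ C ∩ T, from which x ∈ (C ∖ T) ∪ (B ∩ C).

The sets are not equal: only the reverse inclusion holds.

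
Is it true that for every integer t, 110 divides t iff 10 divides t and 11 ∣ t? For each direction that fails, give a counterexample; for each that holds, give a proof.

(⇒) If 110 ∣ t, write t = 110q. Since 110 = 11·10, t = 10·(11q), so 10 ∣ t; and since 110 = 10·11, t = 11·(10q), so 11 ∣ t.

(⇐) Suppose 10 ∣ t and 11 ∣ t. Any common multiple of 10 and 11 is a multiple of their lcm; here gcd(10, 11) = 1, so lcm(10, 11) = 10·11 = 110, so 110 ∣ t.

Both directions hold; the statement is true.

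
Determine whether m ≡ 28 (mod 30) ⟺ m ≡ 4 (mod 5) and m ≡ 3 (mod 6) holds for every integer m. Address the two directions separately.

(→) This fails: m = 28 gives 28 ≡ 28 (mod 30) but 28 ≡ 3 (mod 5), so the conjunction on the right does not hold.

(←) This fails: m = 9 satisfies both congruences on the right (9 ≡ 4 mod 5 and 9 ≡ 3 mod 6) yet 9 ≡ 9 (mod 30), not 28.

Neither implication holds.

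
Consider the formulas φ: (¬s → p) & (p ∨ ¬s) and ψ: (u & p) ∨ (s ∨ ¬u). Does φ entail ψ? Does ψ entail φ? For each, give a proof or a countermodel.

The forward direction holds; the converse fails.

Converse. This fails. Under p = F, u = F, s = F, the left side is false but the right side is true.

Forward direction. Assume the antecedent. If p is true, (u & p) ∨ (s ∨ ¬u) reduces to true regardless of the other variables. If p is false, the antecedent cannot hold. Either way (u & p) ∨ (s ∨ ¬u) holds.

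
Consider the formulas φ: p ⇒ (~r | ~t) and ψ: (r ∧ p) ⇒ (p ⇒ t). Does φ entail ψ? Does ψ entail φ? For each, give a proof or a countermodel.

(⇒) This fails. Under r = T, t = F, p = T, the left side is true but the right side is false.

(⇐) This fails. Under r = T, t = T, p = T, the left side is false but the right side is true.

Neither implication holds.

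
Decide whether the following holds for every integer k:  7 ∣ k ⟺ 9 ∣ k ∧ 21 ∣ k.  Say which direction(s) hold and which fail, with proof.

(⇒) fails; (⇐) holds.

Forward direction. This fails: take k = 7. Certainly 7 ∣ 7, but 9 ∤ 7.

Converse. Suppose 9 ∣ k and 21 ∣ k. Any common multiple of 9 and 21 is a multiple of their lcm; here lcm(9, 21) = 9·21/gcd(9, 21) = 189/3 = 63, so 63 ∣ k. Since 7 ∣ 63, it follows that 7 ∣ k.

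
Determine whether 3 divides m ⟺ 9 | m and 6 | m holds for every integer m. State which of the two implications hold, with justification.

(⟹) This fails: take m = 3. Certainly 3 ∣ 3, but 9 ∤ 3.

(⟸) Suppose 9 ∣ m and 6 ∣ m. Any common multiple of 9 and 6 is a multiple of their lcm; here lcm(9, 6) = 9·6/gcd(9, 6) = 54/3 = 18, so 18 ∣ m. Since 3 ∣ 18, it follows that 3 ∣ m.

(⇒) fails; (⇐) holds.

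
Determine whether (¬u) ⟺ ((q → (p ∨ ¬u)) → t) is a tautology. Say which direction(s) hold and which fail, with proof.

(⟹) This fails. Under q = F, t = F, u = F, p = F, the left side is true but the right side is false.

(⟸) This fails. Under q = T, t = F, u = T, p = F, the left side is false but the right side is true.

Both directions fail.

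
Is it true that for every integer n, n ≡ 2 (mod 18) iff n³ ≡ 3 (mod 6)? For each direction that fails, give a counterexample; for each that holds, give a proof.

Both directions fail.

[⇒] This fails: take n = 2. Then 2 ≡ 2 (mod 18), but 2³ = 8 ≡ 2 (mod 6), not 3.

[⇐] This fails: take n = 3. Then 3³ = 27 ≡ 3 (mod 6), yet 3 ≡ 3 (mod 18), not 2.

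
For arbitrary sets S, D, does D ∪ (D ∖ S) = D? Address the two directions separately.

Both inclusions hold; the sets are equal.

(⊆) Let x ∈ D ∪ (D ∖ S). Then either x ∈ D and x ∉ S; or x ∈ S ∩ D. In each case x ∈ D, so D ∪ (D ∖ S) ⊆ D.

(⊇) Let x ∈ D. Then either x ∈ D and x ∉ S; or x ∈ S ∩ D. In each case x ∈ D ∪ (D ∖ S), so D ⊆ D ∪ (D ∖ S).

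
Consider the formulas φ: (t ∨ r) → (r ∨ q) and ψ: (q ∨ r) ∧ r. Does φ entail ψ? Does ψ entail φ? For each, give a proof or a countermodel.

Not equivalent: only (⇐) holds.

Forward direction. This fails. Under q = F, r = F, t = F, the left side is true but the right side is false.

Converse. Assume the antecedent. If q is true, (t ∨ r) → (r ∨ q) reduces to true regardless of the other variables. If q is false, the antecedent forces (q = F, r = T, t = F) or (q = F, r = T, t = T), and (t ∨ r) → (r ∨ q) holds there. Either way (t ∨ r) → (r ∨ q) holds.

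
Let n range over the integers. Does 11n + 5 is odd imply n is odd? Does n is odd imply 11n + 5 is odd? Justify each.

Neither direction holds.

[⇒] This fails: n = 0 gives 11n + 5 = 5, which is odd, but 0 is even, not odd.

[⇐] This also fails: n = 5 is odd, but 11n + 5 = 60 is even, not odd.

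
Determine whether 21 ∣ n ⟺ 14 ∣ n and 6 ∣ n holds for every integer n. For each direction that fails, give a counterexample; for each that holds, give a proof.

(⟹) This fails: take n = 21. Certainly 21 ∣ 21, but 14 ∤ 21.

(⟸) Suppose 14 ∣ n and 6 ∣ n. Any common multiple of 14 and 6 is a multiple of their lcm; here lcm(14, 6) = 14·6/gcd(14, 6) = 84/2 = 42, so 42 ∣ n. Since 21 ∣ 42, it follows that 21 ∣ n.

The forward direction fails; the converse holds.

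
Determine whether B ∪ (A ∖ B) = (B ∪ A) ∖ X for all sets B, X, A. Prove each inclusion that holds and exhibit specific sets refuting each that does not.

Forward inclusion. This inclusion fails. Take B = {1}, X = {1}, A = ∅; then 1 ∈ B ∪ (A ∖ B) but 1 ∉ (B ∪ A) ∖ X.

Reverse inclusion. Let x ∈ (B ∪ A) ∖ X. Then either x ∈ B and x ∉ X, A; or x ∈ A and x ∉ B, X; or x ∈ B ∩ A and x ∉ X. In each case x ∈ B ∪ (A ∖ B), so (B ∪ A) ∖ X ⊆ B ∪ (A ∖ B).

Only the reverse inclusion holds.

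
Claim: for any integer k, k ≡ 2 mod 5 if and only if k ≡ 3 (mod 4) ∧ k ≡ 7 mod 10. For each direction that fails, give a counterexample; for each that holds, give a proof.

(⟹) This fails: k = 17 gives 17 ≡ 2 (mod 5) but 17 ≡ 1 (mod 4), so the conjunction on the right does not hold.

(⟸) Conversely, if k ≡ 3 (mod 4) and k ≡ 7 (mod 10), then by the Chinese remainder theorem k ≡ 7 (mod 20). Since 7 ≡ 2 (mod 5) and 5 ∣ 20, we get k ≡ 2 (mod 5).

Only the converse holds.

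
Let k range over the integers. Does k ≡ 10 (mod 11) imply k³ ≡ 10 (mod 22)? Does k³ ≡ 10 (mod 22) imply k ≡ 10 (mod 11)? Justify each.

(⇒) fails; (⇐) holds.

[⇒] This fails: take k = 21. Then 21 ≡ 10 (mod 11), but 21³ = 9261 ≡ 21 (mod 22), not 10.

[⇐] Conversely, the residues r modulo 22 with r³ ≡ 10 (mod 22) are exactly {10}, and each is ≡ 10 (mod 11).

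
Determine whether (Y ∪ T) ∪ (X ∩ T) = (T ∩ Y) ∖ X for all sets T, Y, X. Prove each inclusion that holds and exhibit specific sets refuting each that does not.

The sets are not equal: only the reverse inclusion holds.

Forward inclusion. This inclusion fails. Take T = {1}, Y = ∅, X = ∅; then 1 ∈ (Y ∪ T) ∪ (X ∩ T) but 1 ∉ (T ∩ Y) ∖ X.

Reverse inclusion. Let x ∈ (T ∩ Y) ∖ X. Then x ∈ T ∩ Y and x ∉ X, from which x ∈ (Y ∪ T) ∪ (X ∩ T).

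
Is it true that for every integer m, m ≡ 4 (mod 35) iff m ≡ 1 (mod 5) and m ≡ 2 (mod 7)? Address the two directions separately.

(⇒) fails and (⇐) fails.

Forward direction. This fails: m = 4 gives 4 ≡ 4 (mod 35) but 4 ≡ 4 (mod 5), so the conjunction on the right does not hold.

Converse. This fails: m = 16 satisfies both congruences on the right (16 ≡ 1 mod 5 and 16 ≡ 2 mod 7) yet 16 ≡ 16 (mod 35), not 4.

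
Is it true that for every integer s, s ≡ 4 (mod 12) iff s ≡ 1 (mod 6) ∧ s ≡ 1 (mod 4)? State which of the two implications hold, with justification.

Both directions fail.

(→) This fails: s = 4 gives 4 ≡ 4 (mod 12) but 4 ≡ 4 (mod 6), so the conjunction on the right does not hold.

(←) This fails: s = 1 satisfies both congruences on the right (1 ≡ 1 mod 6 and 1 ≡ 1 mod 4) yet 1 ≡ 1 (mod 12), not 4.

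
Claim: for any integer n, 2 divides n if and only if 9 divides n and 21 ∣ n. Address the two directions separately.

(⇒) fails and (⇐) fails.

(⟹) This fails: take n = 2. Certainly 2 ∣ 2, but 9 ∤ 2.

(⟸) This fails: take n = 63. Both 9 ∣ 63 and 21 ∣ 63, yet 63 is not a multiple of 2 (since 63 = 31·2 + 1), so 2 ∤ 63.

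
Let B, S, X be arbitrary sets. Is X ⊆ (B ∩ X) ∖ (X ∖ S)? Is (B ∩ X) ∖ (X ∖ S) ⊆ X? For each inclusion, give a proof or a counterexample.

(⊆) This inclusion fails. Take B = ∅, S = ∅, X = {1}; then 1 ∈ X but 1 ∉ (B ∩ X) ∖ (X ∖ S).

(⊇) Let x ∈ (B ∩ X) ∖ (X ∖ S). Then x ∈ B ∩ S ∩ X, from which x ∈ X.

The sets are not equal: only the reverse inclusion holds.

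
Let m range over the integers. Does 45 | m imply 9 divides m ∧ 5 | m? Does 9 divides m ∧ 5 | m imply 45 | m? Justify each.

Both directions hold; the statement is true.

Converse. Suppose 9 ∣ m and 5 ∣ m. Any common multiple of 9 and 5 is a multiple of their lcm; here gcd(9, 5) = 1, so lcm(9, 5) = 9·5 = 45, so 45 ∣ m.

Forward direction. If 45 ∣ m, write m = 45q. Since 45 = 5·9, m = 9·(5q), so 9 ∣ m; and since 45 = 9·5, m = 5·(9q), so 5 ∣ m.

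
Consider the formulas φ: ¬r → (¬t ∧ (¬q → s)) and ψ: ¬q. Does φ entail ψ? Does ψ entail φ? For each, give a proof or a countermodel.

Both directions fail.

(→) This fails. Under t = F, s = F, q = T, r = F, the left side is true but the right side is false.

(←) This fails. Under t = F, s = F, q = F, r = F, the left side is false but the right side is true.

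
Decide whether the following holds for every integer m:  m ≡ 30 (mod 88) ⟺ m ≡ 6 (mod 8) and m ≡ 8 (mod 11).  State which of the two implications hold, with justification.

The biconditional holds.

[⇒] Suppose m ≡ 30 (mod 88); write m = 88j + 30. Since 8 ∣ 88, reducing mod 8 gives m ≡ 30 ≡ 6 (mod 8); since 11 ∣ 88, reducing mod 11 gives m ≡ 30 ≡ 8 (mod 11).

[⇐] Conversely, if m ≡ 6 (mod 8) and m ≡ 8 (mod 11), then by the Chinese remainder theorem m ≡ 30 (mod 88). This is exactly m ≡ 30 (mod 88).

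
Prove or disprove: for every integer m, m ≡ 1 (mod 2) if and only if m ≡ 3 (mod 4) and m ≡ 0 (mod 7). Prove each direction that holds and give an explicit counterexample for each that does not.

[⇒] This fails: m = 1 gives 1 ≡ 1 (mod 2) but 1 ≡ 1 (mod 4), so the conjunction on the right does not hold.

[⇐] Conversely, if m ≡ 3 (mod 4) and m ≡ 0 (mod 7), then by the Chinese remainder theorem m ≡ 7 (mod 28). Since 7 ≡ 1 (mod 2) and 2 ∣ 28, we get m ≡ 1 (mod 2).

(⇒) fails; (⇐) holds.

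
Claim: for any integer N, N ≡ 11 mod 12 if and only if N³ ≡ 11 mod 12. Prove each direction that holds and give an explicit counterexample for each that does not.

Equivalent; both directions hold.

(→) Suppose N ≡ 11 mod 12. Write N = 12j + 11. Then (12j + 11)³ = 1728j³ + 4752j² + 4356j + 1331 = 12(144j³ + 396j² + 363j + 110) + 11, so N³ ≡ 11 (mod 12).

(←) Conversely, suppose N³ ≡ 11 (mod 12). The only residue r in {0, …, 11} with r³ ≡ 11 (mod 12) is r = 11, so N ≡ 11 (mod 12).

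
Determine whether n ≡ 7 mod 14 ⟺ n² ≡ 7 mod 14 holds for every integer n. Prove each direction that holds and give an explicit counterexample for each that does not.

The biconditional holds.

Converse. Suppose n² ≡ 7 (mod 14). The only residue r in {0, …, 13} with r² ≡ 7 (mod 14) is r = 7, so n ≡ 7 (mod 14).

Forward direction. Suppose n ≡ 7 mod 14. Write n = 14j + 7. Then (14j + 7)² = 196j² + 196j + 49 = 14(14j² + 14j + 3) + 7, so n² ≡ 7 (mod 14).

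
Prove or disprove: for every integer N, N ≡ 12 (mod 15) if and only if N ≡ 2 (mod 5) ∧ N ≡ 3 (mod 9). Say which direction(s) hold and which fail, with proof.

(→) This fails: N = 42 gives 42 ≡ 12 (mod 15) but 42 ≡ 6 (mod 9), so the conjunction on the right does not hold.

(←) Conversely, if N ≡ 2 (mod 5) and N ≡ 3 (mod 9), then by the Chinese remainder theorem N ≡ 12 (mod 45). Since 12 ≡ 12 (mod 15) and 15 ∣ 45, we get N ≡ 12 (mod 15).

(⇒) fails; (⇐) holds.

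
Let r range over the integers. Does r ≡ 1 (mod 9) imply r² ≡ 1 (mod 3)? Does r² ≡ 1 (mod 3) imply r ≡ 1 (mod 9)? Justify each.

(⟹) Suppose r ≡ 1 (mod 9). Then r² ≡ 1² = 1 (mod 9), and since 3 ∣ 9, also r² ≡ 1 (mod 3).

(⟸) This fails: take r = 2. Then 2² = 4 ≡ 1 (mod 3), yet 2 ≡ 2 (mod 9), not 1.

The forward direction holds; the converse fails.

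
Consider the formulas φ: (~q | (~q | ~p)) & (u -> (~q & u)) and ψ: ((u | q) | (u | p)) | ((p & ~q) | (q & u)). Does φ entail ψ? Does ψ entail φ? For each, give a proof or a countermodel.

(→) This fails. Under p = F, q = F, u = F, the left side is true but the right side is false.

(←) This fails. Under p = T, q = T, u = F, the left side is false but the right side is true.

Both directions fail.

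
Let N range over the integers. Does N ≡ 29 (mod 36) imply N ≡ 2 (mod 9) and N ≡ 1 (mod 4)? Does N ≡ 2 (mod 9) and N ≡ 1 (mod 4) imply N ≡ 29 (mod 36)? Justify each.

Both implications hold.

(⇒) Suppose N ≡ 29 (mod 36); write N = 36j + 29. Since 9 ∣ 36, reducing mod 9 gives N ≡ 29 ≡ 2 (mod 9); since 4 ∣ 36, reducing mod 4 gives N ≡ 29 ≡ 1 (mod 4).

(⇐) Conversely, if N ≡ 2 (mod 9) and N ≡ 1 (mod 4), then by the Chinese remainder theorem N ≡ 29 (mod 36). This is exactly N ≡ 29 (mod 36).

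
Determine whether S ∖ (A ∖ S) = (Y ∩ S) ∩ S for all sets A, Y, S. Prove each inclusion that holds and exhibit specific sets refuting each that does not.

Reverse inclusion. Let x ∈ (Y ∩ S) ∩ S. Then either x ∈ Y ∩ S and x ∉ A; or x ∈ A ∩ Y ∩ S. In each case x ∈ S ∖ (A ∖ S), so (Y ∩ S) ∩ S ⊆ S ∖ (A ∖ S).

Forward inclusion. This inclusion fails. Take A = ∅, Y = ∅, S = {1}; then 1 ∈ S ∖ (A ∖ S) but 1 ∉ (Y ∩ S) ∩ S.

(⊆) fails; (⊇) holds.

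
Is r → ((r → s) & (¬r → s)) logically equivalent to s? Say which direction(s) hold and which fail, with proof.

(⇒) fails; (⇐) holds.

(⇒) This fails. Under r = F, s = F, the left side is true but the right side is false.

(⇐) Assume the antecedent. If r is true, the antecedent forces (r = T, s = T), and r → ((r → s) & (¬r → s)) holds there. If r is false, r → ((r → s) & (¬r → s)) reduces to true regardless of the other variables. Either way r → ((r → s) & (¬r → s)) holds.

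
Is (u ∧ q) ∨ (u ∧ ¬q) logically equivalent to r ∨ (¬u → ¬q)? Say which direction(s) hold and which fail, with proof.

Forward direction. Assume the antecedent. If r is true, r ∨ (¬u → ¬q) reduces to true regardless of the other variables. If r is false, the antecedent forces (r = F, q = F, u = T) or (r = F, q = T, u = T), and r ∨ (¬u → ¬q) holds there. Either way r ∨ (¬u → ¬q) holds.

Converse. This fails. Under r = F, q = F, u = F, the left side is false but the right side is true.

Only the forward direction holds.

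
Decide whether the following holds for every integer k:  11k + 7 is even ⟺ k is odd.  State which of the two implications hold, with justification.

(⟹) Suppose 11k + 7 is even. Since 11 is odd, 11k and k have the same parity, so 11k + 7 ≡ k + 7 (mod 2). As 7 is odd, 11k + 7 is even exactly when k is odd. Thus k is odd.

(⟸) Conversely, suppose k is odd; write k = 2j + 1. Then 11k + 7 = 11·(2j + 1) + 7 = 2·11j + 18, which is even.

Both implications hold.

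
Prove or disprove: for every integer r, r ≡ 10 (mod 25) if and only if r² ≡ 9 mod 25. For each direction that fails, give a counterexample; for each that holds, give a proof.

Neither direction holds.

(⟹) This fails: take r = 10. Then 10 ≡ 10 (mod 25), but 10² = 100 ≡ 0 (mod 25), not 9.

(⟸) This fails: take r = 3. Then 3² = 9 ≡ 9 (mod 25), yet 3 ≡ 3 (mod 25), not 10.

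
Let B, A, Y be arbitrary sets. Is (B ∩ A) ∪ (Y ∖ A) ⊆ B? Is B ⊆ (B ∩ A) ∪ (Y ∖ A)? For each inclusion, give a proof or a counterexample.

(⟹) This inclusion fails. Take B = ∅, A = ∅, Y = {1}; then 1 ∈ (B ∩ A) ∪ (Y ∖ A) but 1 ∉ B.

(⟸) This inclusion fails. Take B = {1}, A = ∅, Y = ∅; then 1 ∈ B but 1 ∉ (B ∩ A) ∪ (Y ∖ A).

Both inclusions fail.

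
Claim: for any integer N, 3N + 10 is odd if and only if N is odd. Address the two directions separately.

[⇒] Suppose 3N + 10 is odd. Since 3 is odd, 3N and N have the same parity, so 3N + 10 ≡ N + 10 (mod 2). As 10 is even, 3N + 10 is odd exactly when N is odd. Thus N is odd.

[⇐] Conversely, suppose N is odd; write N = 2j + 1. Then 3N + 10 = 3·(2j + 1) + 10 = 2·3j + 13, which is odd.

Both directions hold; the statement is true.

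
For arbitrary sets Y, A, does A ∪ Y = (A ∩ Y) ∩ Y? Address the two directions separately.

(⊆) fails; (⊇) holds.

Forward inclusion. This inclusion fails. Take Y = {1}, A = ∅; then 1 ∈ A ∪ Y but 1 ∉ (A ∩ Y) ∩ Y.

Reverse inclusion. Let x ∈ (A ∩ Y) ∩ Y. Then x ∈ Y ∩ A, from which x ∈ A ∪ Y.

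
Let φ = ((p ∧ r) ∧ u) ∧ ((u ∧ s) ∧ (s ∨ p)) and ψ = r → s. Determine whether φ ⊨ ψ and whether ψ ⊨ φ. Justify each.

Only the forward direction holds.

(⟹) Assume the antecedent. If s is true, r → s reduces to true regardless of the other variables. If s is false, the antecedent cannot hold. Either way r → s holds.

(⟸) This fails. Under s = F, r = F, p = F, u = F, the left side is false but the right side is true.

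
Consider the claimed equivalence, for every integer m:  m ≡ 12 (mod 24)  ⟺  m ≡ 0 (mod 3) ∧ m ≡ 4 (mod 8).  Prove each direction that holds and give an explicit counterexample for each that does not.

(⟹) Suppose m ≡ 12 (mod 24); write m = 24j + 12. Since 3 ∣ 24, reducing mod 3 gives m ≡ 12 ≡ 0 (mod 3); since 8 ∣ 24, reducing mod 8 gives m ≡ 12 ≡ 4 (mod 8).

(⟸) Conversely, if m ≡ 0 (mod 3) and m ≡ 4 (mod 8), then by the Chinese remainder theorem m ≡ 12 (mod 24). This is exactly m ≡ 12 (mod 24).

Both directions hold; the statement is true.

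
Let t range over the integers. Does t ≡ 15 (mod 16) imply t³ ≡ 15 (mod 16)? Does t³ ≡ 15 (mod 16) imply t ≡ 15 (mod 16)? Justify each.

(⇒) Suppose t ≡ 15 (mod 16). Write t = 16j + 15. Then (16j + 15)³ = 4096j³ + 11520j² + 10800j + 3375 = 16(256j³ + 720j² + 675j + 210) + 15, so t³ ≡ 15 (mod 16).

(⇐) Conversely, suppose t³ ≡ 15 (mod 16). The only residue r in {0, …, 15} with r³ ≡ 15 (mod 16) is r = 15, so t ≡ 15 (mod 16).

Equivalent; both directions hold.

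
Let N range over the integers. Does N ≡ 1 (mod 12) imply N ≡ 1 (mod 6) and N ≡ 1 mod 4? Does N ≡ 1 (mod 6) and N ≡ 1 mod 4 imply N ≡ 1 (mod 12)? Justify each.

Both directions hold.

(→) Suppose N ≡ 1 (mod 12); write N = 12j + 1. Since 6 ∣ 12, reducing mod 6 gives N ≡ 1 (mod 6); since 4 ∣ 12, reducing mod 4 gives N ≡ 1 (mod 4).

(←) Conversely, if N ≡ 1 (mod 6) and N ≡ 1 (mod 4), then by the Chinese remainder theorem N ≡ 1 (mod 12). This is exactly N ≡ 1 (mod 12).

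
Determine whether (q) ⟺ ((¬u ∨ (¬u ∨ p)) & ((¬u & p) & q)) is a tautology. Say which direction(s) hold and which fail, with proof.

Forward direction. This fails. Under u = F, p = F, q = T, the left side is true but the right side is false.

Converse. Assume the antecedent. If u is true, the antecedent cannot hold. If u is false, the antecedent forces (u = F, p = T, q = T), and q holds there. Either way q holds.

Not equivalent: only (⇐) holds.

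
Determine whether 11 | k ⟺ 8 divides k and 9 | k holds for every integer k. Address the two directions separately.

Neither direction holds.

Forward direction. This fails: take k = 11. Certainly 11 ∣ 11, but 8 ∤ 11.

Converse. This fails: take k = 72. Both 8 ∣ 72 and 9 ∣ 72, yet 72 is not a multiple of 11 (since 72 = 6·11 + 6), so 11 ∤ 72.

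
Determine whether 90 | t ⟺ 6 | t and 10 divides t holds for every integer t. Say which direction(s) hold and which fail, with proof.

Only the forward implication holds.

Converse. This fails: take t = 30. Both 6 ∣ 30 and 10 ∣ 30, yet 30 is not a multiple of 90 (since 30 = 0·90 + 30), so 90 ∤ 30.

Forward direction. If 90 ∣ t, write t = 90q. Since 90 = 15·6, t = 6·(15q), so 6 ∣ t; and since 90 = 9·10, t = 10·(9q), so 10 ∣ t.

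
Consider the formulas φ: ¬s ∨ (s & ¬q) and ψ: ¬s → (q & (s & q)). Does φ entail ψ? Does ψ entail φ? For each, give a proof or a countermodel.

[⇒] This fails. Under q = F, s = F, the left side is true but the right side is false.

[⇐] This fails. Under q = T, s = T, the left side is false but the right side is true.

Neither direction holds.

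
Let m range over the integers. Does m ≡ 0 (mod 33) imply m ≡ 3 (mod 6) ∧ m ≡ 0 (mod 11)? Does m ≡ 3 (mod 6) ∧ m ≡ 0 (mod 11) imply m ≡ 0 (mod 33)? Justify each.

(⇒) fails; (⇐) holds.

Converse. If m ≡ 3 (mod 6) and m ≡ 0 (mod 11), then by the Chinese remainder theorem m ≡ 33 (mod 66). Since 33 ≡ 0 (mod 33) and 33 ∣ 66, we get m ≡ 0 (mod 33).

Forward direction. This fails: m = 0 gives 0 ≡ 0 (mod 33) but 0 ≡ 0 (mod 6), so the conjunction on the right does not hold.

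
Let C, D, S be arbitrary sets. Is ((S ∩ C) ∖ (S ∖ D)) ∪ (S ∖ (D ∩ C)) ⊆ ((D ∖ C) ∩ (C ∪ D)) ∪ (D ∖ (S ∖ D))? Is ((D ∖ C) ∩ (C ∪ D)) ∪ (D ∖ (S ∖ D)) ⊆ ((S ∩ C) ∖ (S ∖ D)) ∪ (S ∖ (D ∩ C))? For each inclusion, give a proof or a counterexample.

Forward inclusion. This inclusion fails. Take C = ∅, D = ∅, S = {1}; then 1 ∈ ((S ∩ C) ∖ (S ∖ D)) ∪ (S ∖ (D ∩ C)) but 1 ∉ ((D ∖ C) ∩ (C ∪ D)) ∪ (D ∖ (S ∖ D)).

Reverse inclusion. This inclusion fails. Take C = ∅, D = {1}, S = ∅; then 1 ∈ ((D ∖ C) ∩ (C ∪ D)) ∪ (D ∖ (S ∖ D)) but 1 ∉ ((S ∩ C) ∖ (S ∖ D)) ∪ (S ∖ (D ∩ C)).

(⊆) fails and (⊇) fails.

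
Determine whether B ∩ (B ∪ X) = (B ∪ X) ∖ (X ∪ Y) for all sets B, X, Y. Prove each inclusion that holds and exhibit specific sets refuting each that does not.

Only the reverse inclusion holds.

(⟹) This inclusion fails. Take B = {1}, X = {1}, Y = ∅; then 1 ∈ B ∩ (B ∪ X) but 1 ∉ (B ∪ X) ∖ (X ∪ Y).

(⟸) Let x ∈ (B ∪ X) ∖ (X ∪ Y). Then x ∈ B and x ∉ X, Y, from which x ∈ B ∩ (B ∪ X).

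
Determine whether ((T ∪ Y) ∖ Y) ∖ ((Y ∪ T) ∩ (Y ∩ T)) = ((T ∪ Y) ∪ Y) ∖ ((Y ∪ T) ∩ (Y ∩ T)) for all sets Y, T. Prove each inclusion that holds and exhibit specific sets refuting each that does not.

(⟹) Let x ∈ ((T ∪ Y) ∖ Y) ∖ ((Y ∪ T) ∩ (Y ∩ T)). Then x ∈ T and x ∉ Y, from which x ∈ ((T ∪ Y) ∪ Y) ∖ ((Y ∪ T) ∩ (Y ∩ T)).

(⟸) This inclusion fails. Take Y = {1}, T = ∅; then 1 ∈ ((T ∪ Y) ∪ Y) ∖ ((Y ∪ T) ∩ (Y ∩ T)) but 1 ∉ ((T ∪ Y) ∖ Y) ∖ ((Y ∪ T) ∩ (Y ∩ T)).

(⊆) holds; (⊇) fails.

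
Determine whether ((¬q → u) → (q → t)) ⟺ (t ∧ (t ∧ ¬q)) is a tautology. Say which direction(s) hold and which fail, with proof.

Forward direction. This fails. Under q = F, t = F, u = F, the left side is true but the right side is false.

Converse. Assume the antecedent. If q is true, the antecedent cannot hold. If q is false, (¬q → u) → (q → t) reduces to true regardless of the other variables. Either way (¬q → u) → (q → t) holds.

Not equivalent: only (⇐) holds.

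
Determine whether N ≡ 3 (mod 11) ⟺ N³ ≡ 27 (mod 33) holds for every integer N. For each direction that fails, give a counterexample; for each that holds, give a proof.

Only the converse holds.

(←) The residues r modulo 33 with r³ ≡ 27 (mod 33) are exactly {3}, and each is ≡ 3 (mod 11).

(→) This fails: take N = 14. Then 14 ≡ 3 (mod 11), but 14³ = 2744 ≡ 5 (mod 33), not 27.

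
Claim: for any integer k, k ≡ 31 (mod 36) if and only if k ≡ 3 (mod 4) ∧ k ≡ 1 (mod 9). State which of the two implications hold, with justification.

Both directions fail.

(⇒) This fails: k = 31 gives 31 ≡ 31 (mod 36) but 31 ≡ 4 (mod 9), so the conjunction on the right does not hold.

(⇐) This fails: k = 19 satisfies both congruences on the right (19 ≡ 3 mod 4 and 19 ≡ 1 mod 9) yet 19 ≡ 19 (mod 36), not 31.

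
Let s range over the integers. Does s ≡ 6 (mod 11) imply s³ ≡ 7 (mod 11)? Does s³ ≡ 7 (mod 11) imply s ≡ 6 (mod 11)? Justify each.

(→) Suppose s ≡ 6 (mod 11). Write s = 11j + 6. Then (11j + 6)³ = 1331j³ + 2178j² + 1188j + 216 = 11(121j³ + 198j² + 108j + 19) + 7, so s³ ≡ 7 (mod 11).

(←) For the converse, argue contrapositively. If s ≢ 6 (mod 11), then s is congruent to one of 0, 1, 2, 3, 4, 5, 7, 8, 9, 10 modulo 11, and these give s³ ≡ 0, 1, 8, 5, 9, 4, 2, 6, 3, 10 respectively — never 7.

Both directions hold.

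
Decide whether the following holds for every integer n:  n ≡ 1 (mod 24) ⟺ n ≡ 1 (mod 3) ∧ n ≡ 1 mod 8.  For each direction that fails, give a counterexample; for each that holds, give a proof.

Both implications hold.

[⇒] Suppose n ≡ 1 (mod 24); write n = 24j + 1. Since 3 ∣ 24, reducing mod 3 gives n ≡ 1 (mod 3); since 8 ∣ 24, reducing mod 8 gives n ≡ 1 (mod 8).

[⇐] Conversely, if n ≡ 1 (mod 3) and n ≡ 1 (mod 8), then by the Chinese remainder theorem n ≡ 1 (mod 24). This is exactly n ≡ 1 (mod 24).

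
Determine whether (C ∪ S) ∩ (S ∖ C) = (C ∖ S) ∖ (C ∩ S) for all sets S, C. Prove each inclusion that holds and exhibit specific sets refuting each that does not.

Both inclusions fail.

(⊆) This inclusion fails. Take S = {1}, C = ∅; then 1 ∈ (C ∪ S) ∩ (S ∖ C) but 1 ∉ (C ∖ S) ∖ (C ∩ S).

(⊇) This inclusion fails. Take S = ∅, C = {1}; then 1 ∈ (C ∖ S) ∖ (C ∩ S) but 1 ∉ (C ∪ S) ∩ (S ∖ C).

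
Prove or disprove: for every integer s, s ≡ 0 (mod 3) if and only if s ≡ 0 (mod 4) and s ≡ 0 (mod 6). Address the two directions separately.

The forward direction fails; the converse holds.

(⟹) This fails: s = 9 gives 9 ≡ 0 (mod 3) but 9 ≡ 1 (mod 4), so the conjunction on the right does not hold.

(⟸) Conversely, if s ≡ 0 (mod 4) and s ≡ 0 (mod 6), then by the Chinese remainder theorem s ≡ 0 (mod 12). Since 0 ≡ 0 (mod 3) and 3 ∣ 12, we get s ≡ 0 (mod 3).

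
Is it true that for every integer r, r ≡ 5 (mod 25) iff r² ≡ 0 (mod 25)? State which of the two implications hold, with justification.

Not equivalent: only (⇒) holds.

Converse. This fails: take r = 0. Then 0² = 0 ≡ 0 (mod 25), yet 0 ≡ 0 (mod 25), not 5.

Forward direction. Suppose r ≡ 5 (mod 25). Write r = 25j + 5. Then (25j + 5)² = 625j² + 250j + 25 = 25(25j² + 10j + 1) + 0, so r² ≡ 0 (mod 25).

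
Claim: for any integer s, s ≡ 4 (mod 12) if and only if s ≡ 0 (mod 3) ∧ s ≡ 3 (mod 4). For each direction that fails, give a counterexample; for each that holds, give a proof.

(⇒) fails and (⇐) fails.

(⟹) This fails: s = 4 gives 4 ≡ 4 (mod 12) but 4 ≡ 1 (mod 3), so the conjunction on the right does not hold.

(⟸) This fails: s = 3 satisfies both congruences on the right (3 ≡ 0 mod 3 and 3 ≡ 3 mod 4) yet 3 ≡ 3 (mod 12), not 4.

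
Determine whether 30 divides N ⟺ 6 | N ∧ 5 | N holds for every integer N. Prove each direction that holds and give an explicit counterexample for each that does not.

(←) Suppose 6 ∣ N and 5 ∣ N. Any common multiple of 6 and 5 is a multiple of their lcm; here gcd(6, 5) = 1, so lcm(6, 5) = 6·5 = 30, so 30 ∣ N.

(→) If 30 ∣ N, write N = 30q. Since 30 = 5·6, N = 6·(5q), so 6 ∣ N; and since 30 = 6·5, N = 5·(6q), so 5 ∣ N.

Both directions hold.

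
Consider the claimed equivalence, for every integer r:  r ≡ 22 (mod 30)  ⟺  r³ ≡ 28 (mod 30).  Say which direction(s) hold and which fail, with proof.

Equivalent; both directions hold.

(⟹) Suppose r ≡ 22 (mod 30). Write r = 30j + 22. Then (30j + 22)³ = 27000j³ + 59400j² + 43560j + 10648 = 30(900j³ + 1980j² + 1452j + 354) + 28, so r³ ≡ 28 (mod 30).

(⟸) Conversely, suppose r³ ≡ 28 (mod 30). The only residue r in {0, …, 29} with r³ ≡ 28 (mod 30) is r = 22, so r ≡ 22 (mod 30).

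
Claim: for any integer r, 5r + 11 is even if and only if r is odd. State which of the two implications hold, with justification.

Both directions hold.

[⇐] Suppose r is odd; write r = 2j + 1. Then 5r + 11 = 5·(2j + 1) + 11 = 2·5j + 16, which is even.

[⇒] Suppose 5r + 11 is even. Since 5 is odd, 5r and r have the same parity, so 5r + 11 ≡ r + 11 (mod 2). As 11 is odd, 5r + 11 is even exactly when r is odd. Thus r is odd.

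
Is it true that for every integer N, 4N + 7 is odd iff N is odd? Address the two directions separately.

(⇒) fails; (⇐) holds.

(⟹) This fails: take N = 4. Then 4N + 7 = 23, which is odd, yet N = 4 is even, not odd.

(⟸) Suppose N is odd. Since 4 is even, 4N is even for every N, so 4N + 7 has the same parity as 7, which is odd. Hence 4N + 7 is odd.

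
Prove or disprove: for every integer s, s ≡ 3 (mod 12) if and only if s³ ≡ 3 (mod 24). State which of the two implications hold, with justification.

(⇒) This fails: take s = 15. Then 15 ≡ 3 (mod 12), but 15³ = 3375 ≡ 15 (mod 24), not 3.

(⇐) Conversely, the residues r modulo 24 with r³ ≡ 3 (mod 24) are exactly {3}, and each is ≡ 3 (mod 12).

The forward direction fails; the converse holds.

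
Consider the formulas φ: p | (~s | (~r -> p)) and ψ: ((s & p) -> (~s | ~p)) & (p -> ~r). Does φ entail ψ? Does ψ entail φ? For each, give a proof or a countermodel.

Both directions fail.

(⇒) This fails. Under p = T, s = T, r = F, the left side is true but the right side is false.

(⇐) This fails. Under p = F, s = T, r = F, the left side is false but the right side is true.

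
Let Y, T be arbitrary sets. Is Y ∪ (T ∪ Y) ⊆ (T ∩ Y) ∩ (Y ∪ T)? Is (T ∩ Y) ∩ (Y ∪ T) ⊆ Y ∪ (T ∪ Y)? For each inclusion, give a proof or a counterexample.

(⟹) This inclusion fails. Take Y = {1}, T = ∅; then 1 ∈ Y ∪ (T ∪ Y) but 1 ∉ (T ∩ Y) ∩ (Y ∪ T).

(⟸) Let x ∈ (T ∩ Y) ∩ (Y ∪ T). Then x ∈ Y ∩ T, from which x ∈ Y ∪ (T ∪ Y).

(⊆) fails; (⊇) holds.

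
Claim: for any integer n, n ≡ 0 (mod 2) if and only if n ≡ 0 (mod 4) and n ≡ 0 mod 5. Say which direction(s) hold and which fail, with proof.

Only the converse holds.

Converse. If n ≡ 0 (mod 4) and n ≡ 0 (mod 5), then by the Chinese remainder theorem n ≡ 0 (mod 20). Since 0 ≡ 0 (mod 2) and 2 ∣ 20, we get n ≡ 0 (mod 2).

Forward direction. This fails: n = 2 gives 2 ≡ 0 (mod 2) but 2 ≡ 2 (mod 4), so the conjunction on the right does not hold.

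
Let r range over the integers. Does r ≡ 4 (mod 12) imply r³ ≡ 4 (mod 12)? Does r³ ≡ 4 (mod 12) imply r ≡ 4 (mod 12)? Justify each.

Not equivalent: only (⇒) holds.

(⟹) Suppose r ≡ 4 (mod 12). Write r = 12j + 4. Then (12j + 4)³ = 1728j³ + 1728j² + 576j + 64 = 12(144j³ + 144j² + 48j + 5) + 4, so r³ ≡ 4 (mod 12).

(⟸) This fails: take r = 10. Then 10³ = 1000 ≡ 4 (mod 12), yet 10 ≡ 10 (mod 12), not 4.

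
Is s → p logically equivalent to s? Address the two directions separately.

Neither direction holds.

[⇒] This fails. Under s = F, p = F, the left side is true but the right side is false.

[⇐] This fails. Under s = T, p = F, the left side is false but the right side is true.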